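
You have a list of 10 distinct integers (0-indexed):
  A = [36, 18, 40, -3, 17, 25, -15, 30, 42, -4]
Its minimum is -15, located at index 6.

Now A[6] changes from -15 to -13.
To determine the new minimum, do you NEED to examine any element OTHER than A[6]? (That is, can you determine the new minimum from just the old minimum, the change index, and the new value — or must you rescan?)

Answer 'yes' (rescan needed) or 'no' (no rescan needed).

Old min = -15 at index 6
Change at index 6: -15 -> -13
Index 6 WAS the min and new value -13 > old min -15. Must rescan other elements to find the new min.
Needs rescan: yes

Answer: yes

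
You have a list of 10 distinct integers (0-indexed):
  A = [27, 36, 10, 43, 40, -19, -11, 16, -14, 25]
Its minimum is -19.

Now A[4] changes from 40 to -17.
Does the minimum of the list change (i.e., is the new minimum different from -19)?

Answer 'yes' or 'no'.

Answer: no

Derivation:
Old min = -19
Change: A[4] 40 -> -17
Changed element was NOT the min; min changes only if -17 < -19.
New min = -19; changed? no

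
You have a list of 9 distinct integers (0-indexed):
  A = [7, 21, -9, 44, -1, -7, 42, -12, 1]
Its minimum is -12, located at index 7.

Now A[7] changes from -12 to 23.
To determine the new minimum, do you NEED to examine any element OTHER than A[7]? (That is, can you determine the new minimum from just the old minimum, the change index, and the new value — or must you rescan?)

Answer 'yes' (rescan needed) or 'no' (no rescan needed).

Answer: yes

Derivation:
Old min = -12 at index 7
Change at index 7: -12 -> 23
Index 7 WAS the min and new value 23 > old min -12. Must rescan other elements to find the new min.
Needs rescan: yes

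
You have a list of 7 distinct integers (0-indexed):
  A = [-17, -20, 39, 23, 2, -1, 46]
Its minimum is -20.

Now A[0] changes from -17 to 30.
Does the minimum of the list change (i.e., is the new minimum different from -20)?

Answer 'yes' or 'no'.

Old min = -20
Change: A[0] -17 -> 30
Changed element was NOT the min; min changes only if 30 < -20.
New min = -20; changed? no

Answer: no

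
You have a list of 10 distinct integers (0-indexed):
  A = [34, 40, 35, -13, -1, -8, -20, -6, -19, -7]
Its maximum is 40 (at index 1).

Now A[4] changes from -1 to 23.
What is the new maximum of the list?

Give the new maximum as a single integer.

Old max = 40 (at index 1)
Change: A[4] -1 -> 23
Changed element was NOT the old max.
  New max = max(old_max, new_val) = max(40, 23) = 40

Answer: 40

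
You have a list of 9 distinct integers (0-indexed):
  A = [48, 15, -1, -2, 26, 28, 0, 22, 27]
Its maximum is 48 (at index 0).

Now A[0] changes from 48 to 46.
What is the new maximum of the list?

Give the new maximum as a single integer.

Old max = 48 (at index 0)
Change: A[0] 48 -> 46
Changed element WAS the max -> may need rescan.
  Max of remaining elements: 28
  New max = max(46, 28) = 46

Answer: 46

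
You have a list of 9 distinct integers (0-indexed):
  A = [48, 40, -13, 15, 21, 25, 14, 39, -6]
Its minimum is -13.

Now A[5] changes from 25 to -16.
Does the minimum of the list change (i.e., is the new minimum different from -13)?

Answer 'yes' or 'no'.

Answer: yes

Derivation:
Old min = -13
Change: A[5] 25 -> -16
Changed element was NOT the min; min changes only if -16 < -13.
New min = -16; changed? yes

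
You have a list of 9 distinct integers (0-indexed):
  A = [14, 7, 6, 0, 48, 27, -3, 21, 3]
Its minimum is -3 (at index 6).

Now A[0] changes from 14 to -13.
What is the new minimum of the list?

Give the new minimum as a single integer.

Answer: -13

Derivation:
Old min = -3 (at index 6)
Change: A[0] 14 -> -13
Changed element was NOT the old min.
  New min = min(old_min, new_val) = min(-3, -13) = -13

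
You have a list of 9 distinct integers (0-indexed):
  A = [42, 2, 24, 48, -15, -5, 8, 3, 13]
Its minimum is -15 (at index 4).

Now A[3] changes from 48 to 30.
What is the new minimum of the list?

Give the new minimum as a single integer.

Answer: -15

Derivation:
Old min = -15 (at index 4)
Change: A[3] 48 -> 30
Changed element was NOT the old min.
  New min = min(old_min, new_val) = min(-15, 30) = -15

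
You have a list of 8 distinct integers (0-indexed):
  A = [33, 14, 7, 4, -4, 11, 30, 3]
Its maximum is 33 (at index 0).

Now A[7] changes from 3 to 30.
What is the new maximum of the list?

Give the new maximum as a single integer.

Answer: 33

Derivation:
Old max = 33 (at index 0)
Change: A[7] 3 -> 30
Changed element was NOT the old max.
  New max = max(old_max, new_val) = max(33, 30) = 33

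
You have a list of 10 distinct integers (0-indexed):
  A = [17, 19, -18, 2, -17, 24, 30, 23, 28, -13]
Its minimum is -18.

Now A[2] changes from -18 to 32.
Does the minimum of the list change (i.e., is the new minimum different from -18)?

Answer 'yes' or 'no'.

Answer: yes

Derivation:
Old min = -18
Change: A[2] -18 -> 32
Changed element was the min; new min must be rechecked.
New min = -17; changed? yes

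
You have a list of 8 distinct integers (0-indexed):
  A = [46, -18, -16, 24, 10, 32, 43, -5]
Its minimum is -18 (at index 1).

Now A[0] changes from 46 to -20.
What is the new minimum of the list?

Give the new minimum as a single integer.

Answer: -20

Derivation:
Old min = -18 (at index 1)
Change: A[0] 46 -> -20
Changed element was NOT the old min.
  New min = min(old_min, new_val) = min(-18, -20) = -20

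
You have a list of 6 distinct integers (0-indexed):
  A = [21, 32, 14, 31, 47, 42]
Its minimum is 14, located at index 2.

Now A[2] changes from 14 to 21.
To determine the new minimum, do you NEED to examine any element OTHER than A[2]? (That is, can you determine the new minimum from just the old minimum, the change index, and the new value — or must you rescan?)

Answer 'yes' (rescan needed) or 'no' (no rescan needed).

Answer: yes

Derivation:
Old min = 14 at index 2
Change at index 2: 14 -> 21
Index 2 WAS the min and new value 21 > old min 14. Must rescan other elements to find the new min.
Needs rescan: yes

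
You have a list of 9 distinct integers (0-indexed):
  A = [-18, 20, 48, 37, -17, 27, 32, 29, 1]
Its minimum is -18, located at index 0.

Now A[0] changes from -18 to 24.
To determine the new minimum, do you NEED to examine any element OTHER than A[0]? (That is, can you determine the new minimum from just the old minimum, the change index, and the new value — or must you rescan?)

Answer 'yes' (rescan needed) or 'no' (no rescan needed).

Answer: yes

Derivation:
Old min = -18 at index 0
Change at index 0: -18 -> 24
Index 0 WAS the min and new value 24 > old min -18. Must rescan other elements to find the new min.
Needs rescan: yes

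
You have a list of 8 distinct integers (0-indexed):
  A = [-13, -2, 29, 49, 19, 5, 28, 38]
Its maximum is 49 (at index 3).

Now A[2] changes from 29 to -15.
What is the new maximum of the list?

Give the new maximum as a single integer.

Old max = 49 (at index 3)
Change: A[2] 29 -> -15
Changed element was NOT the old max.
  New max = max(old_max, new_val) = max(49, -15) = 49

Answer: 49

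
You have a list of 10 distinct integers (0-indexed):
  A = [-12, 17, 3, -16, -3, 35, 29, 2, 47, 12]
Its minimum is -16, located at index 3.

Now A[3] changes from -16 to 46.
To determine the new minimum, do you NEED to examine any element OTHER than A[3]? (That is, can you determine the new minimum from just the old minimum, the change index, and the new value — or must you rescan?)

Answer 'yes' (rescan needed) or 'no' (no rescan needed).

Old min = -16 at index 3
Change at index 3: -16 -> 46
Index 3 WAS the min and new value 46 > old min -16. Must rescan other elements to find the new min.
Needs rescan: yes

Answer: yes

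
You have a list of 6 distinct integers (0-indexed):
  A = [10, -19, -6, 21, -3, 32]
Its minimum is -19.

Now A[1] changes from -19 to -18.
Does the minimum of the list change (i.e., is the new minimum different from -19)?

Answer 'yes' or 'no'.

Old min = -19
Change: A[1] -19 -> -18
Changed element was the min; new min must be rechecked.
New min = -18; changed? yes

Answer: yes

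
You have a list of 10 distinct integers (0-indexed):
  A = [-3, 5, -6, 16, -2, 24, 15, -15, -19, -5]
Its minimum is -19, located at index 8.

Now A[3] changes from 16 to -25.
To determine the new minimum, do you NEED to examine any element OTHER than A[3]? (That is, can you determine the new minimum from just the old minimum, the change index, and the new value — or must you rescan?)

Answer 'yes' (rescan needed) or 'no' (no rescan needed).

Old min = -19 at index 8
Change at index 3: 16 -> -25
Index 3 was NOT the min. New min = min(-19, -25). No rescan of other elements needed.
Needs rescan: no

Answer: no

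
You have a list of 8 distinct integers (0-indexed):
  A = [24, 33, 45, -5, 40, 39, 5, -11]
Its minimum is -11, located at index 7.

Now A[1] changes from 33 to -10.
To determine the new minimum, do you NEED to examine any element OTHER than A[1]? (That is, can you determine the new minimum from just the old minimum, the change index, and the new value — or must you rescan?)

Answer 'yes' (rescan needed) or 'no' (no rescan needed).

Answer: no

Derivation:
Old min = -11 at index 7
Change at index 1: 33 -> -10
Index 1 was NOT the min. New min = min(-11, -10). No rescan of other elements needed.
Needs rescan: no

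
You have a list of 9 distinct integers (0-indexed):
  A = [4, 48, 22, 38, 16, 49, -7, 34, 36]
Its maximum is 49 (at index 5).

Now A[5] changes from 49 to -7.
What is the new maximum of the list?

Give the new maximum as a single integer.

Old max = 49 (at index 5)
Change: A[5] 49 -> -7
Changed element WAS the max -> may need rescan.
  Max of remaining elements: 48
  New max = max(-7, 48) = 48

Answer: 48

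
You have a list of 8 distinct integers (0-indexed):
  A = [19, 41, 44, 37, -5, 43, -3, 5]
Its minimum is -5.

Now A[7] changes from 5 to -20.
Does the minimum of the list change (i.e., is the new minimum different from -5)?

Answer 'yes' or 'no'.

Old min = -5
Change: A[7] 5 -> -20
Changed element was NOT the min; min changes only if -20 < -5.
New min = -20; changed? yes

Answer: yes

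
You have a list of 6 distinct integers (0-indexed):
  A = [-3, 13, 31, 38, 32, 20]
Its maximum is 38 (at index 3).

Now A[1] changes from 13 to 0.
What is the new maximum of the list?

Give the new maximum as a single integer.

Old max = 38 (at index 3)
Change: A[1] 13 -> 0
Changed element was NOT the old max.
  New max = max(old_max, new_val) = max(38, 0) = 38

Answer: 38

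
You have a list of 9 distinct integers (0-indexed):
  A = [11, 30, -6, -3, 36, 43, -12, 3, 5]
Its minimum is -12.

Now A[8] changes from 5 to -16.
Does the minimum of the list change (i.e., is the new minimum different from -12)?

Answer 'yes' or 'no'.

Answer: yes

Derivation:
Old min = -12
Change: A[8] 5 -> -16
Changed element was NOT the min; min changes only if -16 < -12.
New min = -16; changed? yes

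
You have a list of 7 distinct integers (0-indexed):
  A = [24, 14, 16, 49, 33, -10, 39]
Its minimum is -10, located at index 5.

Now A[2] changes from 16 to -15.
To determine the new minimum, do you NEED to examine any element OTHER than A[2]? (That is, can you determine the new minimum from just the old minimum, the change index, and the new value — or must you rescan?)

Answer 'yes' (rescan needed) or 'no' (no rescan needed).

Old min = -10 at index 5
Change at index 2: 16 -> -15
Index 2 was NOT the min. New min = min(-10, -15). No rescan of other elements needed.
Needs rescan: no

Answer: no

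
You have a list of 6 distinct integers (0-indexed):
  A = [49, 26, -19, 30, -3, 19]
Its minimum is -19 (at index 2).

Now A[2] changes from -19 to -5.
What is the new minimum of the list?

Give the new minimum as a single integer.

Old min = -19 (at index 2)
Change: A[2] -19 -> -5
Changed element WAS the min. Need to check: is -5 still <= all others?
  Min of remaining elements: -3
  New min = min(-5, -3) = -5

Answer: -5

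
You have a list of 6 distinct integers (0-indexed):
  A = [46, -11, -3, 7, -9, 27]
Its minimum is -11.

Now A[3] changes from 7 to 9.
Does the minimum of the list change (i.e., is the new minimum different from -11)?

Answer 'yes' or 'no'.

Answer: no

Derivation:
Old min = -11
Change: A[3] 7 -> 9
Changed element was NOT the min; min changes only if 9 < -11.
New min = -11; changed? no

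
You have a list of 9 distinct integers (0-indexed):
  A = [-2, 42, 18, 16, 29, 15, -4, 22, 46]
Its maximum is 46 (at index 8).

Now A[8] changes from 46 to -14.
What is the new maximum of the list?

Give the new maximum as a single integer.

Old max = 46 (at index 8)
Change: A[8] 46 -> -14
Changed element WAS the max -> may need rescan.
  Max of remaining elements: 42
  New max = max(-14, 42) = 42

Answer: 42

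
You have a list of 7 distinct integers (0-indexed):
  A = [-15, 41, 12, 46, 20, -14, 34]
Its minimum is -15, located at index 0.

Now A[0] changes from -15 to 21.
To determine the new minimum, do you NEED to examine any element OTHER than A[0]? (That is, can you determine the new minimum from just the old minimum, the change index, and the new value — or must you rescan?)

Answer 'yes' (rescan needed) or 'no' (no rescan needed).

Old min = -15 at index 0
Change at index 0: -15 -> 21
Index 0 WAS the min and new value 21 > old min -15. Must rescan other elements to find the new min.
Needs rescan: yes

Answer: yes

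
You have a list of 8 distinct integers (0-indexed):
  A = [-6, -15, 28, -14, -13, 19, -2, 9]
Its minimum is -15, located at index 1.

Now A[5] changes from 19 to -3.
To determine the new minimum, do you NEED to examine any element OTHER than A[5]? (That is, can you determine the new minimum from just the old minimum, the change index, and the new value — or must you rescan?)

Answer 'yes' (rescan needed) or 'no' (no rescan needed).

Answer: no

Derivation:
Old min = -15 at index 1
Change at index 5: 19 -> -3
Index 5 was NOT the min. New min = min(-15, -3). No rescan of other elements needed.
Needs rescan: no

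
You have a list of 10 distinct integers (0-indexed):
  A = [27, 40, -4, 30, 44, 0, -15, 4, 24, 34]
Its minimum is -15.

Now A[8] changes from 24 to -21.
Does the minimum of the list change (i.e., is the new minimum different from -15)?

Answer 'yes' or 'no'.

Old min = -15
Change: A[8] 24 -> -21
Changed element was NOT the min; min changes only if -21 < -15.
New min = -21; changed? yes

Answer: yes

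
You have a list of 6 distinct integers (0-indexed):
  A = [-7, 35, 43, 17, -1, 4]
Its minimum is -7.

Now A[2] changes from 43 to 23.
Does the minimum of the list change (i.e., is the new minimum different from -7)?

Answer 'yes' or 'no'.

Old min = -7
Change: A[2] 43 -> 23
Changed element was NOT the min; min changes only if 23 < -7.
New min = -7; changed? no

Answer: no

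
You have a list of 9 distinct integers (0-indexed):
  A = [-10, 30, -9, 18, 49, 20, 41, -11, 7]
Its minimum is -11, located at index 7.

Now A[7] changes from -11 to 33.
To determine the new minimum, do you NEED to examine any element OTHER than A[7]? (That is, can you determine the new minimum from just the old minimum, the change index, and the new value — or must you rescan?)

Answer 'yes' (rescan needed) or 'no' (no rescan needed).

Old min = -11 at index 7
Change at index 7: -11 -> 33
Index 7 WAS the min and new value 33 > old min -11. Must rescan other elements to find the new min.
Needs rescan: yes

Answer: yes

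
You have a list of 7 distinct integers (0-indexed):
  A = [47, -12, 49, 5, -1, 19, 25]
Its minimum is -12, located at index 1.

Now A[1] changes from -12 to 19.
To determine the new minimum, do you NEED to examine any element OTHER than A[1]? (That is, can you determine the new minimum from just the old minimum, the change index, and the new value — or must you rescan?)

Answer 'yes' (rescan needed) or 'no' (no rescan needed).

Old min = -12 at index 1
Change at index 1: -12 -> 19
Index 1 WAS the min and new value 19 > old min -12. Must rescan other elements to find the new min.
Needs rescan: yes

Answer: yes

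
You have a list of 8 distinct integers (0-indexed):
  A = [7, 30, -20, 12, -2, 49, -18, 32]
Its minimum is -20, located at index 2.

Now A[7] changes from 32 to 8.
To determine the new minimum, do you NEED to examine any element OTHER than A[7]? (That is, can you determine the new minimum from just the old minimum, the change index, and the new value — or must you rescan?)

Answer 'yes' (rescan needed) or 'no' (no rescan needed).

Old min = -20 at index 2
Change at index 7: 32 -> 8
Index 7 was NOT the min. New min = min(-20, 8). No rescan of other elements needed.
Needs rescan: no

Answer: no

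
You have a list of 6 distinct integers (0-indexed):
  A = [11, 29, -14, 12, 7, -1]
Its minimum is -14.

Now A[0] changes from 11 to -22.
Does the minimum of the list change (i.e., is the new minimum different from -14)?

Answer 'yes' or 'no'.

Answer: yes

Derivation:
Old min = -14
Change: A[0] 11 -> -22
Changed element was NOT the min; min changes only if -22 < -14.
New min = -22; changed? yes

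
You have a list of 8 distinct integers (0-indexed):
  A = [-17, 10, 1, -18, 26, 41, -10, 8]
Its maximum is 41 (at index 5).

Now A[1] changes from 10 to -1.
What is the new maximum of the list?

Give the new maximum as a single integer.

Old max = 41 (at index 5)
Change: A[1] 10 -> -1
Changed element was NOT the old max.
  New max = max(old_max, new_val) = max(41, -1) = 41

Answer: 41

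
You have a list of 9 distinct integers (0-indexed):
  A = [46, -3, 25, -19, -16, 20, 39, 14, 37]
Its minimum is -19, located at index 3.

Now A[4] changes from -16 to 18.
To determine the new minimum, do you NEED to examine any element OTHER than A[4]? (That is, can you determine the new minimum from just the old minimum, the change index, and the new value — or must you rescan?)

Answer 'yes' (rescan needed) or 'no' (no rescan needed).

Old min = -19 at index 3
Change at index 4: -16 -> 18
Index 4 was NOT the min. New min = min(-19, 18). No rescan of other elements needed.
Needs rescan: no

Answer: no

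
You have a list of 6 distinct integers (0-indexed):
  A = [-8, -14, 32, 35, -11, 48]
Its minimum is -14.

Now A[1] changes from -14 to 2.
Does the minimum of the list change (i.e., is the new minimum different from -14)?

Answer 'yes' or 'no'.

Old min = -14
Change: A[1] -14 -> 2
Changed element was the min; new min must be rechecked.
New min = -11; changed? yes

Answer: yes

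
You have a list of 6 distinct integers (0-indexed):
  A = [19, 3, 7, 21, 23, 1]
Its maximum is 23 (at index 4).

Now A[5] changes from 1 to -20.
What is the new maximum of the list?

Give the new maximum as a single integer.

Old max = 23 (at index 4)
Change: A[5] 1 -> -20
Changed element was NOT the old max.
  New max = max(old_max, new_val) = max(23, -20) = 23

Answer: 23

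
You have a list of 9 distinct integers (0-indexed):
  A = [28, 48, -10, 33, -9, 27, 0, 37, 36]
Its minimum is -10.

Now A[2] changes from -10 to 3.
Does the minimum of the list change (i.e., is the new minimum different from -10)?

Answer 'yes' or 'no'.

Answer: yes

Derivation:
Old min = -10
Change: A[2] -10 -> 3
Changed element was the min; new min must be rechecked.
New min = -9; changed? yes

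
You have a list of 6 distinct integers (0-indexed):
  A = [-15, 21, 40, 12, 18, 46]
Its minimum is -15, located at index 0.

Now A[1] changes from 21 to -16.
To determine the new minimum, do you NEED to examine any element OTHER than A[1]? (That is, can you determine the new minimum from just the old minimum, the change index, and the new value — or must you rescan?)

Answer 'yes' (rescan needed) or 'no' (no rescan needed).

Answer: no

Derivation:
Old min = -15 at index 0
Change at index 1: 21 -> -16
Index 1 was NOT the min. New min = min(-15, -16). No rescan of other elements needed.
Needs rescan: no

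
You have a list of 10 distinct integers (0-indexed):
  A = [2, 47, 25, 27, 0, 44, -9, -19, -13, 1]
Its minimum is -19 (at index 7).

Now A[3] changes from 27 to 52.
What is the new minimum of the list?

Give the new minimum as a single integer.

Answer: -19

Derivation:
Old min = -19 (at index 7)
Change: A[3] 27 -> 52
Changed element was NOT the old min.
  New min = min(old_min, new_val) = min(-19, 52) = -19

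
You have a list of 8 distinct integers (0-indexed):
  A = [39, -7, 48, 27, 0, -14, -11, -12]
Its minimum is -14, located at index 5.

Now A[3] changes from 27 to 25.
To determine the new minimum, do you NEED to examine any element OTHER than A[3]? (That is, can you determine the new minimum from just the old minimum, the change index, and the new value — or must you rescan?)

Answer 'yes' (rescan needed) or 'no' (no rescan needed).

Old min = -14 at index 5
Change at index 3: 27 -> 25
Index 3 was NOT the min. New min = min(-14, 25). No rescan of other elements needed.
Needs rescan: no

Answer: no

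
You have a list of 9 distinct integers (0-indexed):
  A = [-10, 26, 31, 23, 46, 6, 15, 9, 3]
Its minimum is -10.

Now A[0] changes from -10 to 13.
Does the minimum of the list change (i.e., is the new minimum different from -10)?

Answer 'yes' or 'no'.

Old min = -10
Change: A[0] -10 -> 13
Changed element was the min; new min must be rechecked.
New min = 3; changed? yes

Answer: yes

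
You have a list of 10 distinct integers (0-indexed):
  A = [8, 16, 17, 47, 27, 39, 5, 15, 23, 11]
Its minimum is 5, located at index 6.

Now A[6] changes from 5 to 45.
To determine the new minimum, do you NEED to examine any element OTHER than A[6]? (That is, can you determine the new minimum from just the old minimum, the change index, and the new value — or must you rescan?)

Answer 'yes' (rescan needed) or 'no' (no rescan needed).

Answer: yes

Derivation:
Old min = 5 at index 6
Change at index 6: 5 -> 45
Index 6 WAS the min and new value 45 > old min 5. Must rescan other elements to find the new min.
Needs rescan: yes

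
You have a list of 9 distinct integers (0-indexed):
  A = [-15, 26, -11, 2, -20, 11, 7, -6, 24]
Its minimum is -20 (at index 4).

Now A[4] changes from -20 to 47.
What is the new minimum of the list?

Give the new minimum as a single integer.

Old min = -20 (at index 4)
Change: A[4] -20 -> 47
Changed element WAS the min. Need to check: is 47 still <= all others?
  Min of remaining elements: -15
  New min = min(47, -15) = -15

Answer: -15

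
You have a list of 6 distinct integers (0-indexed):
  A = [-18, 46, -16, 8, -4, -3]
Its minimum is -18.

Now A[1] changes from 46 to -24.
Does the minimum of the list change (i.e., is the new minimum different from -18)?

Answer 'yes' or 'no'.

Old min = -18
Change: A[1] 46 -> -24
Changed element was NOT the min; min changes only if -24 < -18.
New min = -24; changed? yes

Answer: yes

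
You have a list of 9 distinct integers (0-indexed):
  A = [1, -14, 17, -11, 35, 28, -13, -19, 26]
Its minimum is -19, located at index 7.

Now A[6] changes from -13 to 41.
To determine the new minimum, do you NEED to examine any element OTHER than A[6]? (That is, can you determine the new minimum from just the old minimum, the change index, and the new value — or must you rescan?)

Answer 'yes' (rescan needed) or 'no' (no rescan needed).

Old min = -19 at index 7
Change at index 6: -13 -> 41
Index 6 was NOT the min. New min = min(-19, 41). No rescan of other elements needed.
Needs rescan: no

Answer: no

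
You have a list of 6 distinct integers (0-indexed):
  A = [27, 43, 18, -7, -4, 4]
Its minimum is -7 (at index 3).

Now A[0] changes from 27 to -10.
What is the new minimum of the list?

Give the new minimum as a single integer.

Answer: -10

Derivation:
Old min = -7 (at index 3)
Change: A[0] 27 -> -10
Changed element was NOT the old min.
  New min = min(old_min, new_val) = min(-7, -10) = -10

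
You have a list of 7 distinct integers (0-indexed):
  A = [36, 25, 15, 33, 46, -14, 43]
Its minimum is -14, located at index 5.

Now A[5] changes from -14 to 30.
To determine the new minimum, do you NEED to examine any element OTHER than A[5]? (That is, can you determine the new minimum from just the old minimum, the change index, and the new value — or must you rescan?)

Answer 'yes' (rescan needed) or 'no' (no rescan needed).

Answer: yes

Derivation:
Old min = -14 at index 5
Change at index 5: -14 -> 30
Index 5 WAS the min and new value 30 > old min -14. Must rescan other elements to find the new min.
Needs rescan: yes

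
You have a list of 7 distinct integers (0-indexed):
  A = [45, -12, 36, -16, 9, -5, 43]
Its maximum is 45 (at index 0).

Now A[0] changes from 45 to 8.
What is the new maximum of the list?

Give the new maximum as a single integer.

Old max = 45 (at index 0)
Change: A[0] 45 -> 8
Changed element WAS the max -> may need rescan.
  Max of remaining elements: 43
  New max = max(8, 43) = 43

Answer: 43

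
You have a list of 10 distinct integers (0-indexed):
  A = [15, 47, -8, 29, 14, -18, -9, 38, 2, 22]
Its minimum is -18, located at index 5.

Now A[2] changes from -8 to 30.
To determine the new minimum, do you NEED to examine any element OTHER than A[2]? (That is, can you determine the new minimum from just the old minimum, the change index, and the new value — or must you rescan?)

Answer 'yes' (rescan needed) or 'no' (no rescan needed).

Answer: no

Derivation:
Old min = -18 at index 5
Change at index 2: -8 -> 30
Index 2 was NOT the min. New min = min(-18, 30). No rescan of other elements needed.
Needs rescan: no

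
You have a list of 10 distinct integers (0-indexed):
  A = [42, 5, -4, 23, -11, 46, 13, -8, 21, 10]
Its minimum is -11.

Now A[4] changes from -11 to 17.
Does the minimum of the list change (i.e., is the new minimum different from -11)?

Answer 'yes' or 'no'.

Answer: yes

Derivation:
Old min = -11
Change: A[4] -11 -> 17
Changed element was the min; new min must be rechecked.
New min = -8; changed? yes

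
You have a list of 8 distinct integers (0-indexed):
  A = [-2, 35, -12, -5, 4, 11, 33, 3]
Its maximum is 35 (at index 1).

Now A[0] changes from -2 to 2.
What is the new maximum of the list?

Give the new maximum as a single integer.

Answer: 35

Derivation:
Old max = 35 (at index 1)
Change: A[0] -2 -> 2
Changed element was NOT the old max.
  New max = max(old_max, new_val) = max(35, 2) = 35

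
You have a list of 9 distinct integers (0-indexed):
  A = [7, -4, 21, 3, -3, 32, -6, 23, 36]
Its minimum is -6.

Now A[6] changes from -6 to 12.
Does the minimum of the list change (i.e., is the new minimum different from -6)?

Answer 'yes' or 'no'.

Old min = -6
Change: A[6] -6 -> 12
Changed element was the min; new min must be rechecked.
New min = -4; changed? yes

Answer: yes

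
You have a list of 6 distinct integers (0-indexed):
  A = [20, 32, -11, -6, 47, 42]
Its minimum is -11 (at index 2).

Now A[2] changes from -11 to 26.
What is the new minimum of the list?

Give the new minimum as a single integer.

Old min = -11 (at index 2)
Change: A[2] -11 -> 26
Changed element WAS the min. Need to check: is 26 still <= all others?
  Min of remaining elements: -6
  New min = min(26, -6) = -6

Answer: -6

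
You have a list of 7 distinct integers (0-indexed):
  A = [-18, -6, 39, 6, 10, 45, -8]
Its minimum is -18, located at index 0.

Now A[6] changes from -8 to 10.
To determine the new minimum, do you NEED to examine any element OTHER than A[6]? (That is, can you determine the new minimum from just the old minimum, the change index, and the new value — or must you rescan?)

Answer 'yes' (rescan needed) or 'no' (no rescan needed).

Old min = -18 at index 0
Change at index 6: -8 -> 10
Index 6 was NOT the min. New min = min(-18, 10). No rescan of other elements needed.
Needs rescan: no

Answer: no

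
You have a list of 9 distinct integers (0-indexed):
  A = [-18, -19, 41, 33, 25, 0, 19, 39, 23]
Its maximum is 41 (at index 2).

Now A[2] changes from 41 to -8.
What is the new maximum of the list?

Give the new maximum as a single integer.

Answer: 39

Derivation:
Old max = 41 (at index 2)
Change: A[2] 41 -> -8
Changed element WAS the max -> may need rescan.
  Max of remaining elements: 39
  New max = max(-8, 39) = 39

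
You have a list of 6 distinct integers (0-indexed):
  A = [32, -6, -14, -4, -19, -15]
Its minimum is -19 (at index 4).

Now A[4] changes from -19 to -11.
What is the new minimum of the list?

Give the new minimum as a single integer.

Answer: -15

Derivation:
Old min = -19 (at index 4)
Change: A[4] -19 -> -11
Changed element WAS the min. Need to check: is -11 still <= all others?
  Min of remaining elements: -15
  New min = min(-11, -15) = -15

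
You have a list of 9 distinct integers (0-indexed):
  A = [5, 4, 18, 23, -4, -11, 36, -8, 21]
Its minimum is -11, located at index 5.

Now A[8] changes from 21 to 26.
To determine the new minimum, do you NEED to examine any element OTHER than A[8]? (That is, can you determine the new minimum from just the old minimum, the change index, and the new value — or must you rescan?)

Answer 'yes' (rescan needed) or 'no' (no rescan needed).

Answer: no

Derivation:
Old min = -11 at index 5
Change at index 8: 21 -> 26
Index 8 was NOT the min. New min = min(-11, 26). No rescan of other elements needed.
Needs rescan: no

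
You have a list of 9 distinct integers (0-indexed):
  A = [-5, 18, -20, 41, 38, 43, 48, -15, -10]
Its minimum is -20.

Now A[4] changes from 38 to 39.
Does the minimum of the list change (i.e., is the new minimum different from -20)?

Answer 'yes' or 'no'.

Answer: no

Derivation:
Old min = -20
Change: A[4] 38 -> 39
Changed element was NOT the min; min changes only if 39 < -20.
New min = -20; changed? no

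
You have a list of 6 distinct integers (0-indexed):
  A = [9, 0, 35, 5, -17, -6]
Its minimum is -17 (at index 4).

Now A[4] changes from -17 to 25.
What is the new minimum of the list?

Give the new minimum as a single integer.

Old min = -17 (at index 4)
Change: A[4] -17 -> 25
Changed element WAS the min. Need to check: is 25 still <= all others?
  Min of remaining elements: -6
  New min = min(25, -6) = -6

Answer: -6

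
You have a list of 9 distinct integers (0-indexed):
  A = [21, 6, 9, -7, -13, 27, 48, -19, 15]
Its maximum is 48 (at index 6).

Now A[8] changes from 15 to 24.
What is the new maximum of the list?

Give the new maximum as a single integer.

Answer: 48

Derivation:
Old max = 48 (at index 6)
Change: A[8] 15 -> 24
Changed element was NOT the old max.
  New max = max(old_max, new_val) = max(48, 24) = 48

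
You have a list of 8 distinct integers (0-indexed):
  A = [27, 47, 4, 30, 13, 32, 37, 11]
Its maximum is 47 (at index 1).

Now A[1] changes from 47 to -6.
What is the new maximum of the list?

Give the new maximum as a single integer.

Old max = 47 (at index 1)
Change: A[1] 47 -> -6
Changed element WAS the max -> may need rescan.
  Max of remaining elements: 37
  New max = max(-6, 37) = 37

Answer: 37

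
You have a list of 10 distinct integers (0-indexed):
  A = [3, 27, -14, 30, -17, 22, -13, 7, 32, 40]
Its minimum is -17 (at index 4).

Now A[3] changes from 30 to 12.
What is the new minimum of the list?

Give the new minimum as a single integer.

Answer: -17

Derivation:
Old min = -17 (at index 4)
Change: A[3] 30 -> 12
Changed element was NOT the old min.
  New min = min(old_min, new_val) = min(-17, 12) = -17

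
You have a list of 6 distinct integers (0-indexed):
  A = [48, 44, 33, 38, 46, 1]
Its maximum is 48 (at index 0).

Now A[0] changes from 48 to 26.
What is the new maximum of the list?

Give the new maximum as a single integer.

Old max = 48 (at index 0)
Change: A[0] 48 -> 26
Changed element WAS the max -> may need rescan.
  Max of remaining elements: 46
  New max = max(26, 46) = 46

Answer: 46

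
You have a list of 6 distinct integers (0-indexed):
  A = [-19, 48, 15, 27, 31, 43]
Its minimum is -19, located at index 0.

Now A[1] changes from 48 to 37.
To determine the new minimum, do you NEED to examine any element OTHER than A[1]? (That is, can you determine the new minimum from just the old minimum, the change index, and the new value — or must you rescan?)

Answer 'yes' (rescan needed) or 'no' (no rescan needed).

Answer: no

Derivation:
Old min = -19 at index 0
Change at index 1: 48 -> 37
Index 1 was NOT the min. New min = min(-19, 37). No rescan of other elements needed.
Needs rescan: no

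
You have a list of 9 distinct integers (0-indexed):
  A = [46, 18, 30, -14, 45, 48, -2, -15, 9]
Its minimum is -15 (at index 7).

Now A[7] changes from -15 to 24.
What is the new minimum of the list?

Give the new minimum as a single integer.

Answer: -14

Derivation:
Old min = -15 (at index 7)
Change: A[7] -15 -> 24
Changed element WAS the min. Need to check: is 24 still <= all others?
  Min of remaining elements: -14
  New min = min(24, -14) = -14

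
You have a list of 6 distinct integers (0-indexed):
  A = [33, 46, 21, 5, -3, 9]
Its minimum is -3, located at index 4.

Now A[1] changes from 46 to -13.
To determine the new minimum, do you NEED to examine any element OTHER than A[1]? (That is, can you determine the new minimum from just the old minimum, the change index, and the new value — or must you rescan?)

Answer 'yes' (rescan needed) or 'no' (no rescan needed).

Answer: no

Derivation:
Old min = -3 at index 4
Change at index 1: 46 -> -13
Index 1 was NOT the min. New min = min(-3, -13). No rescan of other elements needed.
Needs rescan: no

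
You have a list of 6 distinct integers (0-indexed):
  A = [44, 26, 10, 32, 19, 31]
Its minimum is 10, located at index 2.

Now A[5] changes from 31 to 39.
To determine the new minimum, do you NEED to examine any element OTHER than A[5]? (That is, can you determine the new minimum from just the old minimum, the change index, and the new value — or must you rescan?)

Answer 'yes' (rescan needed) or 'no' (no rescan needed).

Old min = 10 at index 2
Change at index 5: 31 -> 39
Index 5 was NOT the min. New min = min(10, 39). No rescan of other elements needed.
Needs rescan: no

Answer: no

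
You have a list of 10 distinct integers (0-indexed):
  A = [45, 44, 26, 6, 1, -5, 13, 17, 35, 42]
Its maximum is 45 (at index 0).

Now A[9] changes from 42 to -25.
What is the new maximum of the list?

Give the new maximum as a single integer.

Old max = 45 (at index 0)
Change: A[9] 42 -> -25
Changed element was NOT the old max.
  New max = max(old_max, new_val) = max(45, -25) = 45

Answer: 45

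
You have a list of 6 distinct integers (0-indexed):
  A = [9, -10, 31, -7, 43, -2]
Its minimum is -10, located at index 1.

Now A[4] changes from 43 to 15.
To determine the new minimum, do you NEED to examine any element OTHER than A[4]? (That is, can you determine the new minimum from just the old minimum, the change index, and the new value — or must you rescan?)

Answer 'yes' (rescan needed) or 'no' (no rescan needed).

Old min = -10 at index 1
Change at index 4: 43 -> 15
Index 4 was NOT the min. New min = min(-10, 15). No rescan of other elements needed.
Needs rescan: no

Answer: no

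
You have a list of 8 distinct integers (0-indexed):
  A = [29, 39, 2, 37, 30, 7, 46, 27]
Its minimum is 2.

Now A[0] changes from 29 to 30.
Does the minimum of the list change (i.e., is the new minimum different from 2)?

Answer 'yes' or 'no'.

Old min = 2
Change: A[0] 29 -> 30
Changed element was NOT the min; min changes only if 30 < 2.
New min = 2; changed? no

Answer: no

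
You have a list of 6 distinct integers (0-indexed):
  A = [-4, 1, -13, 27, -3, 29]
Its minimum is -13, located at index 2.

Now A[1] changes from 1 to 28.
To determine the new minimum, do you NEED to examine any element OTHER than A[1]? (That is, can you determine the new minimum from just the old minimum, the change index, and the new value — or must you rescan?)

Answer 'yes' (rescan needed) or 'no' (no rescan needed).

Old min = -13 at index 2
Change at index 1: 1 -> 28
Index 1 was NOT the min. New min = min(-13, 28). No rescan of other elements needed.
Needs rescan: no

Answer: no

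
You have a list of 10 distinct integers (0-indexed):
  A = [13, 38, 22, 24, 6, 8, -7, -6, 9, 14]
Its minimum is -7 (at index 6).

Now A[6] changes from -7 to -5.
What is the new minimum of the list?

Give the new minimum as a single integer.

Answer: -6

Derivation:
Old min = -7 (at index 6)
Change: A[6] -7 -> -5
Changed element WAS the min. Need to check: is -5 still <= all others?
  Min of remaining elements: -6
  New min = min(-5, -6) = -6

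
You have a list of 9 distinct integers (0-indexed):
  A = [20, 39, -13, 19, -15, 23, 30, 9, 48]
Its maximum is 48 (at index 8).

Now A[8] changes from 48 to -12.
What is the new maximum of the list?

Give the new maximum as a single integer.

Answer: 39

Derivation:
Old max = 48 (at index 8)
Change: A[8] 48 -> -12
Changed element WAS the max -> may need rescan.
  Max of remaining elements: 39
  New max = max(-12, 39) = 39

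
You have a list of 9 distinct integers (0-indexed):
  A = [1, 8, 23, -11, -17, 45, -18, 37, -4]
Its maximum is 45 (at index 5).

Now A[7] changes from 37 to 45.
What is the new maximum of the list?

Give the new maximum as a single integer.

Answer: 45

Derivation:
Old max = 45 (at index 5)
Change: A[7] 37 -> 45
Changed element was NOT the old max.
  New max = max(old_max, new_val) = max(45, 45) = 45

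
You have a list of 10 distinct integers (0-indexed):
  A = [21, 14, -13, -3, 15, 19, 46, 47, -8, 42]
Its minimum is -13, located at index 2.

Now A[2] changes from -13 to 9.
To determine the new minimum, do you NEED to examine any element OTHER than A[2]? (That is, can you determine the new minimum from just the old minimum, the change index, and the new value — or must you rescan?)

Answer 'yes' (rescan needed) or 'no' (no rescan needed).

Answer: yes

Derivation:
Old min = -13 at index 2
Change at index 2: -13 -> 9
Index 2 WAS the min and new value 9 > old min -13. Must rescan other elements to find the new min.
Needs rescan: yes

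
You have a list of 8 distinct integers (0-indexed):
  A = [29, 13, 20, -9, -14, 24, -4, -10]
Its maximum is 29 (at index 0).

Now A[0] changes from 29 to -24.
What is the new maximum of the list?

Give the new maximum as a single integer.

Answer: 24

Derivation:
Old max = 29 (at index 0)
Change: A[0] 29 -> -24
Changed element WAS the max -> may need rescan.
  Max of remaining elements: 24
  New max = max(-24, 24) = 24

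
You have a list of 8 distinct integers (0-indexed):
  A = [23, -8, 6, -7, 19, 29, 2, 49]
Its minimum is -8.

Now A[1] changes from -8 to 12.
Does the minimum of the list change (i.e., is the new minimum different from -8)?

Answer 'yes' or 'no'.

Answer: yes

Derivation:
Old min = -8
Change: A[1] -8 -> 12
Changed element was the min; new min must be rechecked.
New min = -7; changed? yes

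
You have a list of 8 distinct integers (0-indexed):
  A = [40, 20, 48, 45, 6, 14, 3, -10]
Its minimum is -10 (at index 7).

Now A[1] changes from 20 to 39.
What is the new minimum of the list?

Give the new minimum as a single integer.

Old min = -10 (at index 7)
Change: A[1] 20 -> 39
Changed element was NOT the old min.
  New min = min(old_min, new_val) = min(-10, 39) = -10

Answer: -10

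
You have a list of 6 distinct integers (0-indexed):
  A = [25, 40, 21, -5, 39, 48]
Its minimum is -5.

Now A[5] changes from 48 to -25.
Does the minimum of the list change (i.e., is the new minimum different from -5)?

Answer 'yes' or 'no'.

Old min = -5
Change: A[5] 48 -> -25
Changed element was NOT the min; min changes only if -25 < -5.
New min = -25; changed? yes

Answer: yes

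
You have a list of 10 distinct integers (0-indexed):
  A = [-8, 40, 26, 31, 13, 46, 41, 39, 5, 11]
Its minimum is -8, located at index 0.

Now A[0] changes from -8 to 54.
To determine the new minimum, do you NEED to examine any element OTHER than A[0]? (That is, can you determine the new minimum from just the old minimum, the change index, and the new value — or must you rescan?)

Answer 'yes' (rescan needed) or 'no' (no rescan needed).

Answer: yes

Derivation:
Old min = -8 at index 0
Change at index 0: -8 -> 54
Index 0 WAS the min and new value 54 > old min -8. Must rescan other elements to find the new min.
Needs rescan: yes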